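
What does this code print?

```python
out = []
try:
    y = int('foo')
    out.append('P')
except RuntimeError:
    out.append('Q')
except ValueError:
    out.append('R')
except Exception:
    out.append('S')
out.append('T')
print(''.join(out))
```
RT

ValueError matches before generic Exception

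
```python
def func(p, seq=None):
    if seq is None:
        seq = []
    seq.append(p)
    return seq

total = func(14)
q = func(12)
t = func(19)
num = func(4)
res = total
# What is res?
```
[14]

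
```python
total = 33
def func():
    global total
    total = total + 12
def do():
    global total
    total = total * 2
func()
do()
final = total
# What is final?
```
90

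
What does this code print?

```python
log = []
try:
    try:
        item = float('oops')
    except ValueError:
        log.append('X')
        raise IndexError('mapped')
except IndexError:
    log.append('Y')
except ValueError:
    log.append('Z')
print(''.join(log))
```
XY

New IndexError raised, caught by outer IndexError handler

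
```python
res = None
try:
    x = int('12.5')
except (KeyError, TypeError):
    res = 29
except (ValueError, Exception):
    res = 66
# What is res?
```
66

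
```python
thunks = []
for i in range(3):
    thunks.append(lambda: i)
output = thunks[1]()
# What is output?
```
2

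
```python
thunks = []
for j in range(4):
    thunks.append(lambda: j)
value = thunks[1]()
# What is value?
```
3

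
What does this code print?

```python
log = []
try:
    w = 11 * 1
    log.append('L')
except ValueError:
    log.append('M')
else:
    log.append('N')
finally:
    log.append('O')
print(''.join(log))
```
LNO

else runs before finally when no exception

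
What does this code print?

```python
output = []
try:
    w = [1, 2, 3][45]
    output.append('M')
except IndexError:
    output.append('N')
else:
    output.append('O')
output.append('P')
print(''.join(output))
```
NP

else block skipped when exception is caught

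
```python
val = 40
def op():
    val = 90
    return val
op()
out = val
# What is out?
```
40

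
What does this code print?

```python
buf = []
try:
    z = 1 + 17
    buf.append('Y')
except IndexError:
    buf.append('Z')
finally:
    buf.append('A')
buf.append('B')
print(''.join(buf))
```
YAB

finally runs after normal execution too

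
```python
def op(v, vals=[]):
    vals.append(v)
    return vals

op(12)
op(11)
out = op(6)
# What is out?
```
[12, 11, 6]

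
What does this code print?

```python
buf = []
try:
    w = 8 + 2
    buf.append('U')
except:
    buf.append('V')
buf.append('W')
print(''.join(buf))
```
UW

No exception, try block completes normally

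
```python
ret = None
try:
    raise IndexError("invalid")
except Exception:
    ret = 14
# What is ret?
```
14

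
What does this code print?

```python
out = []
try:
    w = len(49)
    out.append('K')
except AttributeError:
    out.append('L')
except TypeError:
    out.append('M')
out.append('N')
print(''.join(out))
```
MN

TypeError is caught by its specific handler, not AttributeError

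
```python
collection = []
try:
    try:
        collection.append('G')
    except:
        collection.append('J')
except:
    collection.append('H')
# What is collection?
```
['G']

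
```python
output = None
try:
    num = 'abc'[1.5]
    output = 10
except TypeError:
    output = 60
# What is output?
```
60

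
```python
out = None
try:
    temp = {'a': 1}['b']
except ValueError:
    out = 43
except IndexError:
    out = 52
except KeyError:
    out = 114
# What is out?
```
114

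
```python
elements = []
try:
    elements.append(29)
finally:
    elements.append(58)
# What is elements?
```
[29, 58]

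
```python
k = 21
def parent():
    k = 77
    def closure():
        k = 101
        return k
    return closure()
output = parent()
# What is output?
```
101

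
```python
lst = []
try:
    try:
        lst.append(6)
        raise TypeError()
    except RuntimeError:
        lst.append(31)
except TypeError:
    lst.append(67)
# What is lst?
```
[6, 67]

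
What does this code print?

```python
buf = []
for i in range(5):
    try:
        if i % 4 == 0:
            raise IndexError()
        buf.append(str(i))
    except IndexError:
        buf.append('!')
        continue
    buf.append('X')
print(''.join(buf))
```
!1X2X3X!

continue in except skips rest of loop body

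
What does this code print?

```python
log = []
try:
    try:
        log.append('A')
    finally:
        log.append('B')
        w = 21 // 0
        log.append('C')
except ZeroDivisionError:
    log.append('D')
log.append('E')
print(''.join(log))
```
ABDE

Exception in inner finally caught by outer except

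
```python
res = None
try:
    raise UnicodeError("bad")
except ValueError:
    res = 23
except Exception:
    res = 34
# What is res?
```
23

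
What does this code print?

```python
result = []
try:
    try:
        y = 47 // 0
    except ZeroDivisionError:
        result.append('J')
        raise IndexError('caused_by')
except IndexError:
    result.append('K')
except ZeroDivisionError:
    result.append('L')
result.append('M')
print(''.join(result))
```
JKM

IndexError raised and caught, original ZeroDivisionError not re-raised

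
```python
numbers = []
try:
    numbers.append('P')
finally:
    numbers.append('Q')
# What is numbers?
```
['P', 'Q']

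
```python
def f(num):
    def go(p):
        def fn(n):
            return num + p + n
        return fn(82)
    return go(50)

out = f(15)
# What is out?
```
147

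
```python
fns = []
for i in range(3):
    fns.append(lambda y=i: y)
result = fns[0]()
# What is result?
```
0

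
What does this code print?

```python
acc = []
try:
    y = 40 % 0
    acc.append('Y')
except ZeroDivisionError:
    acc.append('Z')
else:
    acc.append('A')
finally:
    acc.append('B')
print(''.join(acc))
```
ZB

Exception: except runs, else skipped, finally runs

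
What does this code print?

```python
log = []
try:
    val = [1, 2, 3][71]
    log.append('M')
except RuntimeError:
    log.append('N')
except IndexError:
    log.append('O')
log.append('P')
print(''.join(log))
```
OP

IndexError is caught by its specific handler, not RuntimeError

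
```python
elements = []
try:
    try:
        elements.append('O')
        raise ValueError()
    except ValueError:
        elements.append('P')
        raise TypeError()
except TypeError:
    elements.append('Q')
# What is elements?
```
['O', 'P', 'Q']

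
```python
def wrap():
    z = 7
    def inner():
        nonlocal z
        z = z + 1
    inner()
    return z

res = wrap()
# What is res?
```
8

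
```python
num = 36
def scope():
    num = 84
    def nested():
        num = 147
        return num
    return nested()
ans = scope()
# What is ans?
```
147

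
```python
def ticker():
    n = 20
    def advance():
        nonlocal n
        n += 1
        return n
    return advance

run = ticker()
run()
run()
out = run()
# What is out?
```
23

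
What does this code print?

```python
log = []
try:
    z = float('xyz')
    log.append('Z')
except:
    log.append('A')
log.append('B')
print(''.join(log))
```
AB

Exception raised in try, caught by bare except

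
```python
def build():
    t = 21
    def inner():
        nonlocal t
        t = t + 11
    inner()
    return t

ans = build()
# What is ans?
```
32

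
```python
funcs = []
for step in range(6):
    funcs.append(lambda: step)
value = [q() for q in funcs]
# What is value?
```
[5, 5, 5, 5, 5, 5]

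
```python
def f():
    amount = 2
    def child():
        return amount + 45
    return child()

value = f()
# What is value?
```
47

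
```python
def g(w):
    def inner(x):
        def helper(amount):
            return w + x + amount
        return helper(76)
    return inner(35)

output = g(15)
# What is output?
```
126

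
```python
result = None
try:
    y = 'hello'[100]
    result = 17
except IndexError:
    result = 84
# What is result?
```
84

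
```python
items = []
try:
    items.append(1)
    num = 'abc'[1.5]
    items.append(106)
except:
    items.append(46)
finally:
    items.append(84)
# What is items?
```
[1, 46, 84]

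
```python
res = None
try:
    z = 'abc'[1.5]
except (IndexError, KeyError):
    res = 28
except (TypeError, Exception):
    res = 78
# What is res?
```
78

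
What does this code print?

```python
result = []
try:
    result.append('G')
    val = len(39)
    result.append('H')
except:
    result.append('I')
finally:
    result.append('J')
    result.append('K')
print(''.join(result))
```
GIJK

Code before exception runs, then except, then all of finally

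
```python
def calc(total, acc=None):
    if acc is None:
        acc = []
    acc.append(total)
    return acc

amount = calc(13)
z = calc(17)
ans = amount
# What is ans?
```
[13]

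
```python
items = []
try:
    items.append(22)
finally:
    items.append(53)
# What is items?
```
[22, 53]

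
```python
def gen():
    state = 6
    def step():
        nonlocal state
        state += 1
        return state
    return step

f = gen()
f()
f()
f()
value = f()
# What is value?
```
10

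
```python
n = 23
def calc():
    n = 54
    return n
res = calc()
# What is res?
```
54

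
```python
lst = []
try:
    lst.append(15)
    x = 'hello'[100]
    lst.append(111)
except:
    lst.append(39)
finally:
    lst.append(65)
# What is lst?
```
[15, 39, 65]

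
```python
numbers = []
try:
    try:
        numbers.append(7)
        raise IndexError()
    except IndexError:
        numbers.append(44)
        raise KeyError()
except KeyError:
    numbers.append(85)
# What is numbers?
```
[7, 44, 85]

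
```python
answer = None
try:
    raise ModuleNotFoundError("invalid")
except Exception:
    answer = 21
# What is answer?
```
21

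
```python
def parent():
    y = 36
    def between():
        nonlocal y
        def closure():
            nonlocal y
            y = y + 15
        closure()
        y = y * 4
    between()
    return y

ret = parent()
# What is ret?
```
204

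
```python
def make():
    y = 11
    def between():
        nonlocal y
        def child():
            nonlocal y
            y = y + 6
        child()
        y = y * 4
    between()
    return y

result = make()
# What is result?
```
68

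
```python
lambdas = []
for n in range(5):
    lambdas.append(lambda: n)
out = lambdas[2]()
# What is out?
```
4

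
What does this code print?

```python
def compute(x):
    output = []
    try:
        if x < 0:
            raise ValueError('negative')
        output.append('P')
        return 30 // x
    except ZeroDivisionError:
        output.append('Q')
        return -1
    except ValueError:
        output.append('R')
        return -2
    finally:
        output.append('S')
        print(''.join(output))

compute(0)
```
PQS

x=0 causes ZeroDivisionError, caught, finally prints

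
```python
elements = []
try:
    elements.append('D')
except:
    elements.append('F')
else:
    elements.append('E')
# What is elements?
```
['D', 'E']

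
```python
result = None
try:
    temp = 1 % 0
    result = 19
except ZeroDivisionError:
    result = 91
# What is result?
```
91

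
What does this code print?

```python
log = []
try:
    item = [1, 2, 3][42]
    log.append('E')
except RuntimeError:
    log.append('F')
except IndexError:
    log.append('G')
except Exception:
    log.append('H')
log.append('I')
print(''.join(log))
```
GI

IndexError matches before generic Exception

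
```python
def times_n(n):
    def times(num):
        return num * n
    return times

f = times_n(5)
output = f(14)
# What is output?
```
70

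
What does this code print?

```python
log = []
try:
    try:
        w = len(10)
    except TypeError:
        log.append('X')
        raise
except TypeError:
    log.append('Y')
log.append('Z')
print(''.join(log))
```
XYZ

raise without argument re-raises current exception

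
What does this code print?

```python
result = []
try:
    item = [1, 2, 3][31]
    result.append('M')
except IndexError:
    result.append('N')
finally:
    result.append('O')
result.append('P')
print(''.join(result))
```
NOP

finally always runs, even after exception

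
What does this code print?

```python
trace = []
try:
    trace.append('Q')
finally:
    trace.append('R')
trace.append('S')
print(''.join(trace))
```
QRS

try/finally without except, no exception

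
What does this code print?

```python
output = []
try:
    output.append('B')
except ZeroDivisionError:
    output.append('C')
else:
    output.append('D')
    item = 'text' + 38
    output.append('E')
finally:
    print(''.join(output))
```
BD

Try succeeds, else appends 'D', TypeError in else is uncaught, finally prints before exception propagates ('E' never appended)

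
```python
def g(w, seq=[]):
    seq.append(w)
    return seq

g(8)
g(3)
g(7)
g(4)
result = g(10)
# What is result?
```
[8, 3, 7, 4, 10]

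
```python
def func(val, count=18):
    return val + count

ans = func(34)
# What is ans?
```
52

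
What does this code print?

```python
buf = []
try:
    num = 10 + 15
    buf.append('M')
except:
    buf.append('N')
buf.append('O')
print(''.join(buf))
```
MO

No exception, try block completes normally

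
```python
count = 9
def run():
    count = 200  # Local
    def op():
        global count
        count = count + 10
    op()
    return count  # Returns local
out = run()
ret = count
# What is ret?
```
19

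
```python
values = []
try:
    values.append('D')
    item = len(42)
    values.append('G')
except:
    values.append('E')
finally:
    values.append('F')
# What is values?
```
['D', 'E', 'F']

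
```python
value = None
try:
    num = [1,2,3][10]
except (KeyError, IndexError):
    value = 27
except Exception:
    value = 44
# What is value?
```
27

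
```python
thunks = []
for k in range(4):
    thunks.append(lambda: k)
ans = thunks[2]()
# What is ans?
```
3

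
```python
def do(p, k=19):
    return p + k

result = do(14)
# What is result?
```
33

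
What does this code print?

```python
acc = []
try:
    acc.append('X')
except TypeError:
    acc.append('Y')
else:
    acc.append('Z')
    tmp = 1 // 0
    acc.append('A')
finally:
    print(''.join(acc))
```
XZ

Try succeeds, else appends 'Z', ZeroDivisionError in else is uncaught, finally prints before exception propagates ('A' never appended)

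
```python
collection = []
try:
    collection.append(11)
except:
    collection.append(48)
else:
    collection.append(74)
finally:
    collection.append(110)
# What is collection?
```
[11, 74, 110]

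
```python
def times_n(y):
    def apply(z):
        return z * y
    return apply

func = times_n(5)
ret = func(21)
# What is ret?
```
105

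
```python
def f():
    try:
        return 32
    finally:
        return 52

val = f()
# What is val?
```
52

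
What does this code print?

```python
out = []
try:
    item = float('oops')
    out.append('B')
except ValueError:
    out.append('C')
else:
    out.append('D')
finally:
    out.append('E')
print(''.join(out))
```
CE

Exception: except runs, else skipped, finally runs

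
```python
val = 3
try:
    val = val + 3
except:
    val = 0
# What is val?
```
6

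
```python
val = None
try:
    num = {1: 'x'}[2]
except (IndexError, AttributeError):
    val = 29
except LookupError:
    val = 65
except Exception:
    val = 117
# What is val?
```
65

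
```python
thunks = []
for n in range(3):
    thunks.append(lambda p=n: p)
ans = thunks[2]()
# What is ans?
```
2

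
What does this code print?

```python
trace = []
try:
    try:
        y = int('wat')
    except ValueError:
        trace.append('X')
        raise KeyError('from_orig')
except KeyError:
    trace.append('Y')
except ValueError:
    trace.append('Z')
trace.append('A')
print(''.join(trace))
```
XYA

KeyError raised and caught, original ValueError not re-raised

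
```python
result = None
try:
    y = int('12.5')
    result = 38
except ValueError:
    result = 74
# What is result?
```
74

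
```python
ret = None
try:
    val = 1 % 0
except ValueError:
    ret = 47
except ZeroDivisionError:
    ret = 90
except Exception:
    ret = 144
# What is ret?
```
90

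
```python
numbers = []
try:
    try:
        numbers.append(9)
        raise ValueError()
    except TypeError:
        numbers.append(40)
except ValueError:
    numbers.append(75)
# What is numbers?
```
[9, 75]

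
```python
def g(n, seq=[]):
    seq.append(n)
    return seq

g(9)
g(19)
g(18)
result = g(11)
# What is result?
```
[9, 19, 18, 11]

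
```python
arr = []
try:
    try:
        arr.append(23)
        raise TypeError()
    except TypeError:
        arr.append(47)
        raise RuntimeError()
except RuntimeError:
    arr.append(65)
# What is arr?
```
[23, 47, 65]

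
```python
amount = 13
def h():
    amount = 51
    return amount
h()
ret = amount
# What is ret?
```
13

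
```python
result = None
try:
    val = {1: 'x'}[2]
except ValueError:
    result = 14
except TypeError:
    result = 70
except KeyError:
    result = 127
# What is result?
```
127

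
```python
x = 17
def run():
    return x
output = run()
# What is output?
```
17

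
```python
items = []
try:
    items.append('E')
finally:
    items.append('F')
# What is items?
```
['E', 'F']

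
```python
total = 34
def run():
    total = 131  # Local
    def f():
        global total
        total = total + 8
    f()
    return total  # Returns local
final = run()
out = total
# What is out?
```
42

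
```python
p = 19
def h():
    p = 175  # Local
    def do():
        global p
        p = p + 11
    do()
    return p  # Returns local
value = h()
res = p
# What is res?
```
30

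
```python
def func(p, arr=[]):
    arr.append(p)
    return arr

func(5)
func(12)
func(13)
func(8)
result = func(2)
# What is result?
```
[5, 12, 13, 8, 2]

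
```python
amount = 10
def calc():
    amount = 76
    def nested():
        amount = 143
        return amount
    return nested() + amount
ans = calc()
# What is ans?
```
219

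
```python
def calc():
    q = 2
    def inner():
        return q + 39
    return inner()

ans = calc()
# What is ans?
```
41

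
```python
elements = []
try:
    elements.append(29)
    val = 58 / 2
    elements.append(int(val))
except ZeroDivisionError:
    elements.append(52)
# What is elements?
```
[29, 29]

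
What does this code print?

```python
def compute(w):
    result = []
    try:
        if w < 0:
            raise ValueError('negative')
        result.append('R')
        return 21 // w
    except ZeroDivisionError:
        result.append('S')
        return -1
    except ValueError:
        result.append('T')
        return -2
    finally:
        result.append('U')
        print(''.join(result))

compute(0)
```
RSU

w=0 causes ZeroDivisionError, caught, finally prints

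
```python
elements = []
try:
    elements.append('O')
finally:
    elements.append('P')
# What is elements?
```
['O', 'P']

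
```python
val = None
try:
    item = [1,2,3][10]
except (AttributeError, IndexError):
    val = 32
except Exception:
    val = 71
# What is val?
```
32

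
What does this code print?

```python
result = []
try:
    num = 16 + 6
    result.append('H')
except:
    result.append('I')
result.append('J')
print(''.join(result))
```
HJ

No exception, try block completes normally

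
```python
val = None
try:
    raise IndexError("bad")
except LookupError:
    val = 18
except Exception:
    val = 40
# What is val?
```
18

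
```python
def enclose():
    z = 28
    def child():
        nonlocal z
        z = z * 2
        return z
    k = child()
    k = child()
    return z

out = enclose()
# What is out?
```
112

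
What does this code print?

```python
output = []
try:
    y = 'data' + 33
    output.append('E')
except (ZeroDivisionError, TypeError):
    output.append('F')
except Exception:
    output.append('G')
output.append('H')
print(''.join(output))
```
FH

TypeError matches tuple containing it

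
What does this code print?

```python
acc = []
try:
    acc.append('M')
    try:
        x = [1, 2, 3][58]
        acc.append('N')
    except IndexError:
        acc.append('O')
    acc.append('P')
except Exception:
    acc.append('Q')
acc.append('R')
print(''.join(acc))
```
MOPR

Inner exception caught by inner handler, outer continues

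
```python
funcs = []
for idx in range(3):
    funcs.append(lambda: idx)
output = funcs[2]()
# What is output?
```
2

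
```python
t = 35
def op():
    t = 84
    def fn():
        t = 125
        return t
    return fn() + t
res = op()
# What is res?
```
209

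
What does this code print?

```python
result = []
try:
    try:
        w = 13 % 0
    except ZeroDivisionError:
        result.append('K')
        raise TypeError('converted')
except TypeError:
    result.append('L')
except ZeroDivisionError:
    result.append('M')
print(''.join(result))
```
KL

New TypeError raised, caught by outer TypeError handler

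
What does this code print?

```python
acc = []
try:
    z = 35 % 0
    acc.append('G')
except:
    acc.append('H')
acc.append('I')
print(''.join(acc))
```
HI

Exception raised in try, caught by bare except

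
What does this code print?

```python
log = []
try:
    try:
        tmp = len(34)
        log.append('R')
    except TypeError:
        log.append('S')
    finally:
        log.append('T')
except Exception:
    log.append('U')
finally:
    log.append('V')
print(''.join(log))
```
STV

Both finally blocks run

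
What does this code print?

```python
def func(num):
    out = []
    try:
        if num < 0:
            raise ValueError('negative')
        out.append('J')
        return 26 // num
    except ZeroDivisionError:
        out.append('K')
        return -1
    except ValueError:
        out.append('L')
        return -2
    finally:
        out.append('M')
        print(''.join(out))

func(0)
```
JKM

num=0 causes ZeroDivisionError, caught, finally prints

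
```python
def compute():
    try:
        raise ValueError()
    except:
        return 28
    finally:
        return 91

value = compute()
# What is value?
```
91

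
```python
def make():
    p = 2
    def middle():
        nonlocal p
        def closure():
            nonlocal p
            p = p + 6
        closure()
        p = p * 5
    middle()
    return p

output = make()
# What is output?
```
40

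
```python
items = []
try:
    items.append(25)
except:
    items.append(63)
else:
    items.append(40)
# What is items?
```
[25, 40]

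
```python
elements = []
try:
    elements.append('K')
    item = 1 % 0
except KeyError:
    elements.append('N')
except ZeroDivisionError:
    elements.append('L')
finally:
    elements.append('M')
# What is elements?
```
['K', 'L', 'M']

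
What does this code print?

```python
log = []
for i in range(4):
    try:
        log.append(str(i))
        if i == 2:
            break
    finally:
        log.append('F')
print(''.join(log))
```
0F1F2F

finally runs even when breaking out of loop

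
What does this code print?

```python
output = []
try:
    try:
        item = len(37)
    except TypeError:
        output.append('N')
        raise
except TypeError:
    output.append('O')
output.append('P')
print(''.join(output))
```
NOP

raise without argument re-raises current exception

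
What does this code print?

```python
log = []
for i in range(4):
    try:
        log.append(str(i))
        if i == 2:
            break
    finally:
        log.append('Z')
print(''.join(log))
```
0Z1Z2Z

finally runs even when breaking out of loop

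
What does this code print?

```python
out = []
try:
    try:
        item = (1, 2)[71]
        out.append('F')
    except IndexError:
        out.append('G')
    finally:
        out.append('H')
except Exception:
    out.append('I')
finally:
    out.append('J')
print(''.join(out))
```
GHJ

Both finally blocks run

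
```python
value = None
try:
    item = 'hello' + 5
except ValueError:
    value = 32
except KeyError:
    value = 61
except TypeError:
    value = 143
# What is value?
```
143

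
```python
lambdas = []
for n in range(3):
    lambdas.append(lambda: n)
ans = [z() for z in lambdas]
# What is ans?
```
[2, 2, 2]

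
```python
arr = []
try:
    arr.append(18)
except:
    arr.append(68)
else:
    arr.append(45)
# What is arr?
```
[18, 45]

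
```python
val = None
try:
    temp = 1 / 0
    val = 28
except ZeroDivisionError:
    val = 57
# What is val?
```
57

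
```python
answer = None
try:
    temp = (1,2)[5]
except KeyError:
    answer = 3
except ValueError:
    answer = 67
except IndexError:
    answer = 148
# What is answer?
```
148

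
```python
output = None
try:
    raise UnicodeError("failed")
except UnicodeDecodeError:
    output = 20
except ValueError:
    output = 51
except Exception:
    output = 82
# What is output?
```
51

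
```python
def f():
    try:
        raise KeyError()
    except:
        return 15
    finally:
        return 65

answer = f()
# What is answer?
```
65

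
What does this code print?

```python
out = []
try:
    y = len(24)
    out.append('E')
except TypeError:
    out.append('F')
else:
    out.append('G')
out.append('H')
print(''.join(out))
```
FH

else block skipped when exception is caught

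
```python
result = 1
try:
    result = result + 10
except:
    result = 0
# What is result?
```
11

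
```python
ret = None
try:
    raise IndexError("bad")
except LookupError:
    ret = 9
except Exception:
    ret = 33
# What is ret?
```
9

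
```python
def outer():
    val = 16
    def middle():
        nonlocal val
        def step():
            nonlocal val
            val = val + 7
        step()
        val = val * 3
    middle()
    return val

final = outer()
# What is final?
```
69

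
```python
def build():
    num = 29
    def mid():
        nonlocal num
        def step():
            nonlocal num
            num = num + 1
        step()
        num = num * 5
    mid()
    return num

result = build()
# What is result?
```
150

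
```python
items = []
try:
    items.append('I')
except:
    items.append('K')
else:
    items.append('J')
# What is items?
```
['I', 'J']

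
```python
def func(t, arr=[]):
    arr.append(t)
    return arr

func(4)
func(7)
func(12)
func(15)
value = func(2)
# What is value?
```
[4, 7, 12, 15, 2]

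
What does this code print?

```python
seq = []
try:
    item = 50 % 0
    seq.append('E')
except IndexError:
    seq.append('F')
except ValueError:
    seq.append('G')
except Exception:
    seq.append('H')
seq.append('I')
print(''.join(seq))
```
HI

ZeroDivisionError not specifically caught, falls to Exception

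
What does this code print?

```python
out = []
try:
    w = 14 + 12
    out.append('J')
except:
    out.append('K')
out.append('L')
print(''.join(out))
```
JL

No exception, try block completes normally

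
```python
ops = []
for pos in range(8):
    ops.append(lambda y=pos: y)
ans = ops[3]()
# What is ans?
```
3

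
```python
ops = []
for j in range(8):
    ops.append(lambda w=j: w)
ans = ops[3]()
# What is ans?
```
3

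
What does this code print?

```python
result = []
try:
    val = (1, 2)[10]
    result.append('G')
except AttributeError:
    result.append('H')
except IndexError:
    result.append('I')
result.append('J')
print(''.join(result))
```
IJ

IndexError is caught by its specific handler, not AttributeError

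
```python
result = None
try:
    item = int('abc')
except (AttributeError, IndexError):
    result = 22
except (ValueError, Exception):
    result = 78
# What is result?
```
78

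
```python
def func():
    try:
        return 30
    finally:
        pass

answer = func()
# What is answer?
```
30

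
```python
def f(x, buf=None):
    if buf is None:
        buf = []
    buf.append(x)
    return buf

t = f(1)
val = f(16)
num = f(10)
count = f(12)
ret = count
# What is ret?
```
[12]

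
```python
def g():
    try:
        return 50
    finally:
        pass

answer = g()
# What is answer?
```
50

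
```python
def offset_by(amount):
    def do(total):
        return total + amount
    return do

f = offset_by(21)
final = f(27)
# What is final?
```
48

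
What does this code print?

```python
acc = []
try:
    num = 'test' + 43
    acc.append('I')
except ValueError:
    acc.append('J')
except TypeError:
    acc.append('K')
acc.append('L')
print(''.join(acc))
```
KL

TypeError is caught by its specific handler, not ValueError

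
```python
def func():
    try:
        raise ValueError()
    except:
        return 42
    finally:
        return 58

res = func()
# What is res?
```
58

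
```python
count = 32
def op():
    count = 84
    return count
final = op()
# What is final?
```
84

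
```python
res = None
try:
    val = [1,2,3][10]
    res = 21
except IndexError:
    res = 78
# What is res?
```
78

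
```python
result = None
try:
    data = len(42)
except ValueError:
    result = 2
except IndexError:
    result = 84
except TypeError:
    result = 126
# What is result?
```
126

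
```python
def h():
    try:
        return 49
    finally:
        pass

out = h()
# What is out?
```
49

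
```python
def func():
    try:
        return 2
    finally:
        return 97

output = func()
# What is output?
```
97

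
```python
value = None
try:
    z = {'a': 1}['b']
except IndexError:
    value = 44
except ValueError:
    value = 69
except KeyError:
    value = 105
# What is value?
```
105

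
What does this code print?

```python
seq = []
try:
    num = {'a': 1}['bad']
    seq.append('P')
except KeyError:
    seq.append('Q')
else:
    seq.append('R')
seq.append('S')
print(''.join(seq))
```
QS

else block skipped when exception is caught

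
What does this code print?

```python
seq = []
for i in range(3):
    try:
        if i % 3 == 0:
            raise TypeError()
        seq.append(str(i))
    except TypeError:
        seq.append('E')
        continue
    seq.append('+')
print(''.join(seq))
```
E1+2+

continue in except skips rest of loop body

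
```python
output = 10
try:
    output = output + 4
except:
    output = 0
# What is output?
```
14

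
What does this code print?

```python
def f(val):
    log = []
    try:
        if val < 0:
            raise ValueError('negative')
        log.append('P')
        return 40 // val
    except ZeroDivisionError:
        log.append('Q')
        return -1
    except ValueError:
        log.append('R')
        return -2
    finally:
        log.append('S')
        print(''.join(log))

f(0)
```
PQS

val=0 causes ZeroDivisionError, caught, finally prints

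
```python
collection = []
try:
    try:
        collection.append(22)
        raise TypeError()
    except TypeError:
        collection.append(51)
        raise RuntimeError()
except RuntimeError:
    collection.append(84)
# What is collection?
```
[22, 51, 84]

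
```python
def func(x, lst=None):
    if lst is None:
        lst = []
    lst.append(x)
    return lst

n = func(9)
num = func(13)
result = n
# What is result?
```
[9]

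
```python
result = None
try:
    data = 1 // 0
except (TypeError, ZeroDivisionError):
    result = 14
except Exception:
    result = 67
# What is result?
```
14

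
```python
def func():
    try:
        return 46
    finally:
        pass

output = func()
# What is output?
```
46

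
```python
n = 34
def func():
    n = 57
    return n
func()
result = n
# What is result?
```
34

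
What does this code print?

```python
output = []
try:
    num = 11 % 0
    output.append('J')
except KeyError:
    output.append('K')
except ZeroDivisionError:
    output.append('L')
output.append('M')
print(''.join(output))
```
LM

ZeroDivisionError is caught by its specific handler, not KeyError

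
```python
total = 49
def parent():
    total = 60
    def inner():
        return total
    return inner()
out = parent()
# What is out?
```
60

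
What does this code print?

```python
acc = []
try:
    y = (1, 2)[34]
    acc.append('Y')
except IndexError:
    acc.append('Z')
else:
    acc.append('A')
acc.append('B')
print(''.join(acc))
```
ZB

else block skipped when exception is caught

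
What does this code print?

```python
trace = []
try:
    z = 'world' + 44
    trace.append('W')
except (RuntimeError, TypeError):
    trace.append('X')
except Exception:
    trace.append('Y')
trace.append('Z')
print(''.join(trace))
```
XZ

TypeError matches tuple containing it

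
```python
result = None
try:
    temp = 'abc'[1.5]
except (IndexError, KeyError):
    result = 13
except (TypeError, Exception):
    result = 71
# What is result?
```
71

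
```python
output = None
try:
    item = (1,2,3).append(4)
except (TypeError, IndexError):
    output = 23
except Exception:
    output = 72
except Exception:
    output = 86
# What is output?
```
72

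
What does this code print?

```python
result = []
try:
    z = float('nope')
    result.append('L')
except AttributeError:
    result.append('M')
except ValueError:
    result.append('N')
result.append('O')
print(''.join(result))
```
NO

ValueError is caught by its specific handler, not AttributeError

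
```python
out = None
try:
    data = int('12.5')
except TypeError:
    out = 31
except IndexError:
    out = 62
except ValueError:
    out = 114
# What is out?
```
114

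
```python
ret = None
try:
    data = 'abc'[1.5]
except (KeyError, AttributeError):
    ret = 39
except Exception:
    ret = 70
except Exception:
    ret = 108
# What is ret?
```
70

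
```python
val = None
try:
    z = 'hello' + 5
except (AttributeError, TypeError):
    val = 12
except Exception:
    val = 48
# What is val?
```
12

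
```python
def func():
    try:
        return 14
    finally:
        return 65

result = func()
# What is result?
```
65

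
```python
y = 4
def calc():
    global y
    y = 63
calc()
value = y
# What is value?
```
63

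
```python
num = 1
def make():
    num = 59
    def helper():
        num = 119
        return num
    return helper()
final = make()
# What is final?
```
119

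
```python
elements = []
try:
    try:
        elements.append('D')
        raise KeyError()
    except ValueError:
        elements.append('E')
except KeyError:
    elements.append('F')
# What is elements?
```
['D', 'F']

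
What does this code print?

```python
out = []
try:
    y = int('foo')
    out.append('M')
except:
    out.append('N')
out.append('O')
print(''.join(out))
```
NO

Exception raised in try, caught by bare except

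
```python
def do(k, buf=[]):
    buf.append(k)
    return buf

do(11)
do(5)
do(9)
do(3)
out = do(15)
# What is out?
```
[11, 5, 9, 3, 15]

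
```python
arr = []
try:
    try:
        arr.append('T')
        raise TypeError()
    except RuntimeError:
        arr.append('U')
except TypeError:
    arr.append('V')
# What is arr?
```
['T', 'V']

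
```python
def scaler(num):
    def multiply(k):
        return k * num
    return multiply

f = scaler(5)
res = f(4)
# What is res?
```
20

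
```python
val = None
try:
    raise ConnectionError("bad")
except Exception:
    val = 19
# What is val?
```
19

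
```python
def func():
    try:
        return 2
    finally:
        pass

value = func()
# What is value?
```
2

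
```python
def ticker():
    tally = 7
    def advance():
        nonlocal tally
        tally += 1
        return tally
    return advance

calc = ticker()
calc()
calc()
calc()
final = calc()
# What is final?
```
11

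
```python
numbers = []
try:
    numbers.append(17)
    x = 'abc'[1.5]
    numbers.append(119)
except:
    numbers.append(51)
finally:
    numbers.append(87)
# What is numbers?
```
[17, 51, 87]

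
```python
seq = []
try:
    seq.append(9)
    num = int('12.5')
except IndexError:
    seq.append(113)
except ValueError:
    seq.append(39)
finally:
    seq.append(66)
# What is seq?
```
[9, 39, 66]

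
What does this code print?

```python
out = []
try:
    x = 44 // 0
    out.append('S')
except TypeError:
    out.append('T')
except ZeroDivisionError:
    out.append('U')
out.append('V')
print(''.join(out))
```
UV

ZeroDivisionError is caught by its specific handler, not TypeError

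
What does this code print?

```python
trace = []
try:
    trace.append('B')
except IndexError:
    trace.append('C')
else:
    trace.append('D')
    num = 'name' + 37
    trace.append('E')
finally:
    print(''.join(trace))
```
BD

Try succeeds, else appends 'D', TypeError in else is uncaught, finally prints before exception propagates ('E' never appended)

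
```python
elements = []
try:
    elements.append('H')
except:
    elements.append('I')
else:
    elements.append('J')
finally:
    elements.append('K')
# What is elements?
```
['H', 'J', 'K']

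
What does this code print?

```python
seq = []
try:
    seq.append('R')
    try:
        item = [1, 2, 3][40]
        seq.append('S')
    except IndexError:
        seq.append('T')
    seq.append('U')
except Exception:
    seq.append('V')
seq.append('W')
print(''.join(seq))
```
RTUW

Inner exception caught by inner handler, outer continues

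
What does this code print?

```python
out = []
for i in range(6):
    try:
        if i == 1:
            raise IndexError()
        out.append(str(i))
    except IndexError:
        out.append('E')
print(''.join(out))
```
0E2345

Exception on i=1 caught, loop continues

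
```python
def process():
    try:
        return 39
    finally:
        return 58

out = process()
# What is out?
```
58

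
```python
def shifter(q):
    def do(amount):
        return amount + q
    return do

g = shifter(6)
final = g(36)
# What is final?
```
42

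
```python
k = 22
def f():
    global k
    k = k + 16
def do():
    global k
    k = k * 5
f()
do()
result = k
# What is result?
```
190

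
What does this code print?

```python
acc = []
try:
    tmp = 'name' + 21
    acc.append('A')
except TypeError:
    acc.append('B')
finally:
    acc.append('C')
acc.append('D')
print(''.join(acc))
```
BCD

finally always runs, even after exception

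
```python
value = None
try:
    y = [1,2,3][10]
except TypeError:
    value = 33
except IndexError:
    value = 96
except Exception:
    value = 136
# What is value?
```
96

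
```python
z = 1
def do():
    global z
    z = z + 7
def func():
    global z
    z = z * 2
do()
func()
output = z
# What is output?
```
16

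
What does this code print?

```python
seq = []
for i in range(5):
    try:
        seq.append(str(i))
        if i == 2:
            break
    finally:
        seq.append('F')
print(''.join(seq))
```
0F1F2F

finally runs even when breaking out of loop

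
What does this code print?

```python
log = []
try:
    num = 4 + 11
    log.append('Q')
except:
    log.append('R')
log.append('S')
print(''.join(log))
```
QS

No exception, try block completes normally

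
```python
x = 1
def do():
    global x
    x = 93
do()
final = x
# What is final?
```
93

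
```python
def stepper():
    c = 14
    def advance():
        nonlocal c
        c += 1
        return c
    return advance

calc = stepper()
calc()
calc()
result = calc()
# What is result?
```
17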